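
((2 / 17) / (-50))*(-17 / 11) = 1 / 275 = 0.00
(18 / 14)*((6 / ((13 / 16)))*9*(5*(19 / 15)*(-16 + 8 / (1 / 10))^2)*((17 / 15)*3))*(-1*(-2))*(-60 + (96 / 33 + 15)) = -3175473217536 / 5005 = -634460183.32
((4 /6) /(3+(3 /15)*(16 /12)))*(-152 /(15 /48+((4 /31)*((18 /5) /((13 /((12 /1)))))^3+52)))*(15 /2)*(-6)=24.47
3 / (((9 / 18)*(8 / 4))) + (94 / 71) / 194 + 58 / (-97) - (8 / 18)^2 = 1233598 / 557847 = 2.21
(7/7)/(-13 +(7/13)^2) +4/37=0.03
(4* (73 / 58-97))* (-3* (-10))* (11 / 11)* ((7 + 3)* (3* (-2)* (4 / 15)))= 5330880 / 29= 183823.45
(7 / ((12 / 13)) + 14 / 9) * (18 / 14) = 47 / 4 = 11.75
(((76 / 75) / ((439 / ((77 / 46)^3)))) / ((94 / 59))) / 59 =8674127 / 75312513300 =0.00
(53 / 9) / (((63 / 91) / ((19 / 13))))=1007 / 81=12.43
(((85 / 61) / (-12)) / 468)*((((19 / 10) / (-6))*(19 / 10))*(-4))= -0.00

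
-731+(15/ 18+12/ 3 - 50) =-4657/ 6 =-776.17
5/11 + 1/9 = 56/99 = 0.57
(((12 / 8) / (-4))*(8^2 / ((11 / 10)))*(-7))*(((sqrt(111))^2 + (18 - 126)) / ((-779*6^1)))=-840 / 8569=-0.10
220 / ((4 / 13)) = 715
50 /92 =25 /46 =0.54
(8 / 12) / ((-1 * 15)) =-2 / 45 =-0.04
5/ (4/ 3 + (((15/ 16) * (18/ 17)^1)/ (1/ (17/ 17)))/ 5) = 3.26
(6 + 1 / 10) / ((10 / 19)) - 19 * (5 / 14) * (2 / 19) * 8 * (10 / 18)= 53017 / 6300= 8.42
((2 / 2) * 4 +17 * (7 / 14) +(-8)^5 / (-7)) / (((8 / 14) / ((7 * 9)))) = 4139793 / 8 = 517474.12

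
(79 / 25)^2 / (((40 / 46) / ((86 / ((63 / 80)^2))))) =790060672 / 496125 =1592.46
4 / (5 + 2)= 4 / 7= 0.57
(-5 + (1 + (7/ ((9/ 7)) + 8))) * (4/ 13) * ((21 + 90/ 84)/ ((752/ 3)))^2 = 8115885/ 360226048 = 0.02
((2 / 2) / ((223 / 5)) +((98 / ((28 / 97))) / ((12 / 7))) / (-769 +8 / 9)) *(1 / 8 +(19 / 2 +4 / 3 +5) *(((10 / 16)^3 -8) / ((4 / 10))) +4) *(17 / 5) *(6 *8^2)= 411855765563 / 4424320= 93089.05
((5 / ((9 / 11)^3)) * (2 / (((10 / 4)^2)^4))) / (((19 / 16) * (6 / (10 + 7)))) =92680192 / 3246328125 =0.03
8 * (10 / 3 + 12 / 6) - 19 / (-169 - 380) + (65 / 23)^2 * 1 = 14720872 / 290421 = 50.69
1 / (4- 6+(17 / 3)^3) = 27 / 4859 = 0.01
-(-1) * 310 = 310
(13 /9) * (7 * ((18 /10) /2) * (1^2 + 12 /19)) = 2821 /190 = 14.85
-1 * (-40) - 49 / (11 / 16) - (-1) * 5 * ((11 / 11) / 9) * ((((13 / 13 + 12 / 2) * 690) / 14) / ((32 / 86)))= 255463 / 528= 483.83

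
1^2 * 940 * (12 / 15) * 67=50384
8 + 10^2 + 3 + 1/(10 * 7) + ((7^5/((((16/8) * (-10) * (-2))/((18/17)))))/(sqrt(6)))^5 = 7771/70 + 2932917071205091238064909 * sqrt(6)/36348339200000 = 197647277551.15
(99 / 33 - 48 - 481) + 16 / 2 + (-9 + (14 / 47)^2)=-1163947 / 2209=-526.91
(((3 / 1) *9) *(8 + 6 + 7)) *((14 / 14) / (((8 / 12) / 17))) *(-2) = -28917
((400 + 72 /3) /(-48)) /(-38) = 0.23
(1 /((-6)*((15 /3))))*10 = -1 /3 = -0.33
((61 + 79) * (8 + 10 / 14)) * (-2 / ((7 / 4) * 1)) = -9760 / 7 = -1394.29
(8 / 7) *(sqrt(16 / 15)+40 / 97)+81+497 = 32 *sqrt(15) / 105+392782 / 679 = 579.65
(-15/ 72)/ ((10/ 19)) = -19/ 48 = -0.40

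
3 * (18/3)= 18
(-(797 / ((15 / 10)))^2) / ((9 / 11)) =-27949196 / 81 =-345051.80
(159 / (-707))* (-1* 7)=159 / 101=1.57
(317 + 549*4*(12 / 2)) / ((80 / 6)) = 40479 / 40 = 1011.98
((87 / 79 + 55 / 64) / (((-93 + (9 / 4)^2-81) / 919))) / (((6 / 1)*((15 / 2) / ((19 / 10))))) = -173090893 / 384366600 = -0.45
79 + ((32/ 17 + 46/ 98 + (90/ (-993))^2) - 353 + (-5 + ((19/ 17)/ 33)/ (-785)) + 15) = -618570026360656/ 2364202028265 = -261.64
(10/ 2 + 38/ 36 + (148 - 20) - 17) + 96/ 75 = 53251/ 450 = 118.34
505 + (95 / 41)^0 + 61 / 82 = 41553 / 82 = 506.74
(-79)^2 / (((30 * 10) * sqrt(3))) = 6241 * sqrt(3) / 900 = 12.01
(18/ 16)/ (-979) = -9/ 7832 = -0.00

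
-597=-597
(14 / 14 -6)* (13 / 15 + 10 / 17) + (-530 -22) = -28523 / 51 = -559.27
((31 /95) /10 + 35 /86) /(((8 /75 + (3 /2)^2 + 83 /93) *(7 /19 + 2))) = 9052 /158455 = 0.06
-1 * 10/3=-10/3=-3.33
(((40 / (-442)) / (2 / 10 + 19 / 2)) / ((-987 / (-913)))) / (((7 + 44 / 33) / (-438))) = 3199152 / 7052773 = 0.45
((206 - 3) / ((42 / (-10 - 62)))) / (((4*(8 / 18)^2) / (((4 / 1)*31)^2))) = -6772167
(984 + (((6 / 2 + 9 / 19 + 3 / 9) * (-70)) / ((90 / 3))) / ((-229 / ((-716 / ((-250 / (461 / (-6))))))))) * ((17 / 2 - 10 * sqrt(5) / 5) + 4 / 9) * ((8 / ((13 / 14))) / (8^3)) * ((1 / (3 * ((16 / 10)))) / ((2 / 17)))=274439735758601 / 1055601331200 - 1704594632041 * sqrt(5) / 29322259200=129.99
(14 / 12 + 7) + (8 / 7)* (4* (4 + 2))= 1495 / 42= 35.60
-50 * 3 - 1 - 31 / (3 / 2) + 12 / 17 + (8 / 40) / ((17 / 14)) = -43553 / 255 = -170.80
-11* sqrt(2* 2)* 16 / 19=-352 / 19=-18.53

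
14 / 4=7 / 2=3.50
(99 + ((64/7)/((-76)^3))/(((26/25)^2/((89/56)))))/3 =179940377047/5452740384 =33.00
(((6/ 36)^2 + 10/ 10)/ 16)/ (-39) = -37/ 22464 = -0.00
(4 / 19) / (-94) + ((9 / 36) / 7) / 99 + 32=79208021 / 2475396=32.00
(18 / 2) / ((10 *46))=9 / 460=0.02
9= 9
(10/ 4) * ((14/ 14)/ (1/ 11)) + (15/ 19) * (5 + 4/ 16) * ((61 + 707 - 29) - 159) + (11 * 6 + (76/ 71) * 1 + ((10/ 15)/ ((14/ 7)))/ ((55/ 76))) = 1112470213/ 445170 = 2498.98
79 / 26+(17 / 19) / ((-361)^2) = 195612263 / 64378574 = 3.04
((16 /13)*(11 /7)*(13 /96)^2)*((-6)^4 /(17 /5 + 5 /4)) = 2145 /217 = 9.88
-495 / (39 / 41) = -6765 / 13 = -520.38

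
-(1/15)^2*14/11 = -14/2475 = -0.01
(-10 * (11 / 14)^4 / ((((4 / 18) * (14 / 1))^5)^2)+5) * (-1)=-28446482223376445755 / 5689347494685704192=-5.00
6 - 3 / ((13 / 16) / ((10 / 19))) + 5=2237 / 247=9.06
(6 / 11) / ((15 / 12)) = 24 / 55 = 0.44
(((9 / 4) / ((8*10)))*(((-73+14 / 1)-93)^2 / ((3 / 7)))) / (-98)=-1083 / 70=-15.47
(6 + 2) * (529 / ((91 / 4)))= 16928 / 91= 186.02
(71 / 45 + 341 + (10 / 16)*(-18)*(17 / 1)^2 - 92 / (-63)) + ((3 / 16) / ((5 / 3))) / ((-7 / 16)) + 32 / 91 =-15872861 / 5460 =-2907.12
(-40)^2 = 1600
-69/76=-0.91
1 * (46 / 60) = 23 / 30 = 0.77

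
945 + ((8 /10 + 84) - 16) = 5069 /5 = 1013.80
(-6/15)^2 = 4/25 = 0.16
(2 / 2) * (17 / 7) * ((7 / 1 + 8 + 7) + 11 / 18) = 6919 / 126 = 54.91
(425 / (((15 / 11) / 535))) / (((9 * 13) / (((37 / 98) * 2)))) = 18508325 / 17199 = 1076.13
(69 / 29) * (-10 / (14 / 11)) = -3795 / 203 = -18.69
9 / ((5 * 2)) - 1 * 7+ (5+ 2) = 9 / 10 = 0.90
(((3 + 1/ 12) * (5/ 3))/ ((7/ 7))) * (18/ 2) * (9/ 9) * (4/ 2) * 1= 185/ 2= 92.50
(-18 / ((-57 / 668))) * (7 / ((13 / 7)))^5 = 1132160797992 / 7054567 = 160486.22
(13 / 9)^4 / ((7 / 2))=57122 / 45927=1.24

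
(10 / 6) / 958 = 5 / 2874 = 0.00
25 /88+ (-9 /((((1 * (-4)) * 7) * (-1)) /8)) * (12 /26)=-7229 /8008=-0.90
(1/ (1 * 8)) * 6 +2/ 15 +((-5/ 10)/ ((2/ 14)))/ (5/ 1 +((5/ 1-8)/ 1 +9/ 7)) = -251/ 1380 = -0.18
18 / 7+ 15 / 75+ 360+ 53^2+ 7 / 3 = 333281 / 105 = 3174.10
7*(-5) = -35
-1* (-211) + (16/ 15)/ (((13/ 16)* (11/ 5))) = 90775/ 429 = 211.60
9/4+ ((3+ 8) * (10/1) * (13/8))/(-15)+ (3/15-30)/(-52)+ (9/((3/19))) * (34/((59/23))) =34349233/46020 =746.40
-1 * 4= -4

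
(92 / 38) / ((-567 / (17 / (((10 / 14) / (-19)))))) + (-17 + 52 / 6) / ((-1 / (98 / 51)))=123544 / 6885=17.94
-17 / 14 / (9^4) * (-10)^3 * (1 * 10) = 85000 / 45927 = 1.85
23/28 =0.82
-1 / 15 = -0.07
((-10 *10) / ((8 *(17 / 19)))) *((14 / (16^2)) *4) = -3325 / 1088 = -3.06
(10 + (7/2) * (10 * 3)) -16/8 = 113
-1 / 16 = -0.06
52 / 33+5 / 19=1153 / 627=1.84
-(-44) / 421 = 44 / 421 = 0.10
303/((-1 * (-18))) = 101/6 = 16.83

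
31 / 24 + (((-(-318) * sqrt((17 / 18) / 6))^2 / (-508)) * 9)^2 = 61570423241 / 774192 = 79528.62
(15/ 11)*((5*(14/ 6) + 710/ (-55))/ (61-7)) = -205/ 6534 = -0.03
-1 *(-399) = 399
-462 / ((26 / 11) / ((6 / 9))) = -1694 / 13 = -130.31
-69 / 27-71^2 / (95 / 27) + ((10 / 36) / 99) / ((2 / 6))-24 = -82345613 / 56430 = -1459.25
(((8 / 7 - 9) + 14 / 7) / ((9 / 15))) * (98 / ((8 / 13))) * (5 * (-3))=93275 / 4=23318.75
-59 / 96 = -0.61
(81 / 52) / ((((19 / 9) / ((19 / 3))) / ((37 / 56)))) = 8991 / 2912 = 3.09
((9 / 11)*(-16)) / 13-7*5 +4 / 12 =-15304 / 429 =-35.67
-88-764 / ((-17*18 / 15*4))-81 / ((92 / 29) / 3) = -728363 / 4692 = -155.24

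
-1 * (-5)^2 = -25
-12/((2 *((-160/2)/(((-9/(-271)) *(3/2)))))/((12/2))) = 243/10840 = 0.02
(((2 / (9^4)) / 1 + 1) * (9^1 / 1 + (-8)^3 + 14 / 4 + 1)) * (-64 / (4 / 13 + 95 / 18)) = 5444034752 / 952803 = 5713.70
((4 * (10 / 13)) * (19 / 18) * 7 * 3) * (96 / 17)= 85120 / 221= 385.16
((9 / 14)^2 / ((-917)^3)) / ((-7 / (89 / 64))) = 7209 / 67708328463104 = 0.00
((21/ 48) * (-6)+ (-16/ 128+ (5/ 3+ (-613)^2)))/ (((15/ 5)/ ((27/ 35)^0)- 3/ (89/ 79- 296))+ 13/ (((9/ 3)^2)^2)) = 945379470825/ 7976956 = 118513.81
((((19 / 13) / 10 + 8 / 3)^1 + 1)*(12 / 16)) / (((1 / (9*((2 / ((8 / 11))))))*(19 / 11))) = 1619343 / 39520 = 40.98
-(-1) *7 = 7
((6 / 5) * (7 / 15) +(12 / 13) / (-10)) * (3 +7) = 304 / 65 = 4.68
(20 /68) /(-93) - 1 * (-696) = 1100371 /1581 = 696.00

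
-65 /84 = -0.77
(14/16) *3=21/8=2.62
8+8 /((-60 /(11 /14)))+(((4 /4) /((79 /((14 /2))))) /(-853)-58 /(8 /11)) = -2033675213 /28302540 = -71.85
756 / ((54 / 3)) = 42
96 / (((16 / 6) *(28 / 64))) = 576 / 7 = 82.29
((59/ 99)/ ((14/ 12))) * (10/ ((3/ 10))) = 17.03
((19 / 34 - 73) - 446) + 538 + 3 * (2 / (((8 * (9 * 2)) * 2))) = 15977 / 816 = 19.58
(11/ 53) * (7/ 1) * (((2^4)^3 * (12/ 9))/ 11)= 114688/ 159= 721.31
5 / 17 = 0.29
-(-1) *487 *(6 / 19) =2922 / 19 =153.79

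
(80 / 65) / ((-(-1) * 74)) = 8 / 481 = 0.02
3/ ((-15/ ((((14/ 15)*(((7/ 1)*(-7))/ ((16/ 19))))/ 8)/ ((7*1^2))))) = 931/ 4800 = 0.19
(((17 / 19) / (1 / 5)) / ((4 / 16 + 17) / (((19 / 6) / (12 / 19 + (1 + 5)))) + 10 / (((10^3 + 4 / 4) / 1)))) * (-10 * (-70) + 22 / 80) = 9056600553 / 104461208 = 86.70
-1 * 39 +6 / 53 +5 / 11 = -22406 / 583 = -38.43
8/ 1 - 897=-889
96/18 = 16/3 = 5.33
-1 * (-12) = 12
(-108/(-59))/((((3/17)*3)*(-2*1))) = -102/59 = -1.73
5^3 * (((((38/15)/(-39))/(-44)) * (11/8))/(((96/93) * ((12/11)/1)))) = 161975/718848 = 0.23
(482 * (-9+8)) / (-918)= 241 / 459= 0.53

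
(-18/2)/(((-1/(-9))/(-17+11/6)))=2457/2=1228.50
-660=-660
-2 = -2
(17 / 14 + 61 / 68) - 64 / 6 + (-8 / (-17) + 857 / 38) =392543 / 27132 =14.47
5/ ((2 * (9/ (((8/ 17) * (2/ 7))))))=40/ 1071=0.04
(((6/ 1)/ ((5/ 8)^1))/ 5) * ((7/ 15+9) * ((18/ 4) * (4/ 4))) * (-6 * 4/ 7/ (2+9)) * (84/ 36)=-81792/ 1375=-59.49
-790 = -790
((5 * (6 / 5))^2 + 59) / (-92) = -95 / 92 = -1.03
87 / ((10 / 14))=609 / 5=121.80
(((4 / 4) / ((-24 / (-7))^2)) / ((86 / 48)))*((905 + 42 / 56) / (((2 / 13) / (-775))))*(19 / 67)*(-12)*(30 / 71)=509746589625 / 1636408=311503.36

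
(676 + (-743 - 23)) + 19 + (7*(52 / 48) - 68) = -131.42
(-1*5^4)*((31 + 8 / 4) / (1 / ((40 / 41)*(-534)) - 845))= 440550000 / 18049241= 24.41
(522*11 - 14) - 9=5719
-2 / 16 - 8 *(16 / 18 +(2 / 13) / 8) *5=-34117 / 936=-36.45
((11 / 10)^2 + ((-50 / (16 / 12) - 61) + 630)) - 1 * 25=50771 / 100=507.71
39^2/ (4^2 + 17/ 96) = 146016/ 1553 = 94.02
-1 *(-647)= 647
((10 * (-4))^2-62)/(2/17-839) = -26146/14261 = -1.83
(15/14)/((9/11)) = 55/42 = 1.31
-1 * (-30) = 30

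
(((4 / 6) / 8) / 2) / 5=1 / 120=0.01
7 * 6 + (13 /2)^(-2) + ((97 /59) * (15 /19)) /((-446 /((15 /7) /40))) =198841740107 /4731678224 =42.02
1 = 1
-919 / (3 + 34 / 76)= -34922 / 131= -266.58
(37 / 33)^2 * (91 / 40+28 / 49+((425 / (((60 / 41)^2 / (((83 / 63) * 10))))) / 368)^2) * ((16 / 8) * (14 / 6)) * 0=0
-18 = -18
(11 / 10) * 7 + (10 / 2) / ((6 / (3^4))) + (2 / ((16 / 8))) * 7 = 411 / 5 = 82.20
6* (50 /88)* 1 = 75 /22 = 3.41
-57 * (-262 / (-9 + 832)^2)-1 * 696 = -471406050 / 677329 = -695.98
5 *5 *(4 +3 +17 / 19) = 3750 / 19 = 197.37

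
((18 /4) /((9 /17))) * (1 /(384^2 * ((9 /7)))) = 0.00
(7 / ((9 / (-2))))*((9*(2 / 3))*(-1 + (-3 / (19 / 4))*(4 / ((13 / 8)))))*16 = 282688 / 741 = 381.50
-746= -746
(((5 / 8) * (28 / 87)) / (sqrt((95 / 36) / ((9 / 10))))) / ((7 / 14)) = 21 * sqrt(38) / 551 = 0.23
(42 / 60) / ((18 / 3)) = 7 / 60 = 0.12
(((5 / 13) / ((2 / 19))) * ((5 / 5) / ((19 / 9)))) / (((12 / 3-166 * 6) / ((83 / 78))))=-1245 / 670592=-0.00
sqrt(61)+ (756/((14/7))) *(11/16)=sqrt(61)+ 2079/8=267.69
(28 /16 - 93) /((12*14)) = -365 /672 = -0.54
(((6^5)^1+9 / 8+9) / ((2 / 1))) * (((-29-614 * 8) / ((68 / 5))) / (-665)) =307769949 / 144704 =2126.89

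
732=732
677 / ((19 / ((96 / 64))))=2031 / 38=53.45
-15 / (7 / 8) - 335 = -2465 / 7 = -352.14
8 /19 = 0.42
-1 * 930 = -930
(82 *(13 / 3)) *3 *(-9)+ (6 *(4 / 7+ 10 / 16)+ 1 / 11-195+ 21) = -3006305 / 308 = -9760.73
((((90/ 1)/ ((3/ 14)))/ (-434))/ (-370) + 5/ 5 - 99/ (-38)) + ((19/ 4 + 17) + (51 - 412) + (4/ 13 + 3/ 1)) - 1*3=-380013047/ 1133236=-335.33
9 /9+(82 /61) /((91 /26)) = 591 /427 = 1.38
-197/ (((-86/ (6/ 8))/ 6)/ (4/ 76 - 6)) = -200349/ 3268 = -61.31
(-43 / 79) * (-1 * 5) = 215 / 79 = 2.72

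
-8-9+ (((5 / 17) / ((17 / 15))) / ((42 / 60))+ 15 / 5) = -27572 / 2023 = -13.63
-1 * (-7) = 7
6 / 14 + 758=5309 / 7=758.43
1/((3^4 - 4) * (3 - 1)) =1/154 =0.01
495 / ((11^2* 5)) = 9 / 11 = 0.82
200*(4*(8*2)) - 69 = 12731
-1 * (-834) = 834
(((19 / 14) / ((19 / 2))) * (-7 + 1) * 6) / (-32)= 9 / 56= 0.16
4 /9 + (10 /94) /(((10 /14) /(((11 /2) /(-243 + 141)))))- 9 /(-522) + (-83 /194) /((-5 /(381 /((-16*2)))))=-3658097357 /6473050560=-0.57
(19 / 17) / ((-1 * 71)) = -19 / 1207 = -0.02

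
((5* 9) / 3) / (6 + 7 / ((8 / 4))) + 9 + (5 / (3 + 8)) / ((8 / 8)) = 2306 / 209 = 11.03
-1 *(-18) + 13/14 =265/14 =18.93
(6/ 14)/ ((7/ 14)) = 6/ 7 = 0.86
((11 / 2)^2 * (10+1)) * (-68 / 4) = -22627 / 4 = -5656.75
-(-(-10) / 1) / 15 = -2 / 3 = -0.67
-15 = -15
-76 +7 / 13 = -981 / 13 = -75.46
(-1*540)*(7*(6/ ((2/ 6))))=-68040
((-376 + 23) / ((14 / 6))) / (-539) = 0.28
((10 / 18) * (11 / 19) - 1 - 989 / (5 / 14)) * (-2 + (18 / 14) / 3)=26050706 / 5985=4352.67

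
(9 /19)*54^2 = 1381.26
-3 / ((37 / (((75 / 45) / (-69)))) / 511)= 2555 / 2553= 1.00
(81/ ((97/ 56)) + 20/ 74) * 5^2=4220050/ 3589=1175.83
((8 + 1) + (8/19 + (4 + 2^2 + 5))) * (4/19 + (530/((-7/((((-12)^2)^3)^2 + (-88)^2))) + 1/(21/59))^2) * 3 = 11065983538842425061263335799491474/361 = 30653694013413919837294560000000.00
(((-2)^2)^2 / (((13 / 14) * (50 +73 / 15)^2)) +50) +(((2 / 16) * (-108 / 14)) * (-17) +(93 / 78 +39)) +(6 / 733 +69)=2441090599729 / 13901500396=175.60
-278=-278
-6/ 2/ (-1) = 3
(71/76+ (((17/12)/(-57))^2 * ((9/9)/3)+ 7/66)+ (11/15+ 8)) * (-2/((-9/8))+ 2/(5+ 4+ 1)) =67150625579/3473830800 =19.33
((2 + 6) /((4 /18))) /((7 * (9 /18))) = 10.29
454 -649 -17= -212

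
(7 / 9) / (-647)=-7 / 5823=-0.00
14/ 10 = 7/ 5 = 1.40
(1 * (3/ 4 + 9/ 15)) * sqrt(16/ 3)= 9 * sqrt(3)/ 5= 3.12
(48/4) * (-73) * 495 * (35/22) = -689850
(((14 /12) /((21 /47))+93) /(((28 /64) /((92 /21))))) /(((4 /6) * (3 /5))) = 3166640 /1323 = 2393.53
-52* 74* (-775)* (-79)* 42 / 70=-141356280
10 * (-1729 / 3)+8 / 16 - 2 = -34589 / 6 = -5764.83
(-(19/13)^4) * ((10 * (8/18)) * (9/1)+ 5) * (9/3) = -615.99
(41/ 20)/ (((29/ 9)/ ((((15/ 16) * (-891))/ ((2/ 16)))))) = -986337/ 232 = -4251.45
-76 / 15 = -5.07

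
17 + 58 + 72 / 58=2211 / 29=76.24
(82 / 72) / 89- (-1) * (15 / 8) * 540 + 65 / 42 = 22743347 / 22428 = 1014.06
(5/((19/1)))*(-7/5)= -7/19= -0.37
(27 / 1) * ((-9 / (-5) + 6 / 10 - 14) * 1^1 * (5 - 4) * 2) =-3132 / 5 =-626.40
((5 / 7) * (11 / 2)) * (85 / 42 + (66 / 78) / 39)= 798545 / 99372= 8.04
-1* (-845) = 845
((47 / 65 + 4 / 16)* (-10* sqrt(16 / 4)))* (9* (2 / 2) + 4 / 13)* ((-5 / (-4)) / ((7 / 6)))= -459195 / 2366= -194.08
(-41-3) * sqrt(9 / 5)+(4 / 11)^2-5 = -132 * sqrt(5) / 5-589 / 121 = -63.90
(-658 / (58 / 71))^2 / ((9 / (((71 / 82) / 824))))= 38740644551 / 511422192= 75.75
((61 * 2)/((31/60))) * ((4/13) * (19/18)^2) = 880840/10881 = 80.95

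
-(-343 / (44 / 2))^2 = -243.08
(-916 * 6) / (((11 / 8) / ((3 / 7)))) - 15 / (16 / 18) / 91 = -13719501 / 8008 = -1713.22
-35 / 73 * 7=-245 / 73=-3.36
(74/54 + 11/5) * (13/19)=6266/2565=2.44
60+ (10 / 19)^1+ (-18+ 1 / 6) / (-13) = 91733 / 1482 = 61.90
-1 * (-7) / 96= 7 / 96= 0.07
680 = 680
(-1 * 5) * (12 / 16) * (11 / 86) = -165 / 344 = -0.48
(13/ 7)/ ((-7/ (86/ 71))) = -1118/ 3479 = -0.32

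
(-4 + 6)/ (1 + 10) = 2/ 11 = 0.18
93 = 93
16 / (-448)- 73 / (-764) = 80 / 1337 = 0.06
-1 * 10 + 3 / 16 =-157 / 16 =-9.81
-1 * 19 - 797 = -816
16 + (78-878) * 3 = -2384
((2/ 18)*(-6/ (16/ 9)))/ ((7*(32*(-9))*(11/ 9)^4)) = 2187/ 26236672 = 0.00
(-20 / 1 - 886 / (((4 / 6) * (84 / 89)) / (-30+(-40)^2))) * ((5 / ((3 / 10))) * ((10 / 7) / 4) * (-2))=1289603125 / 49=26318431.12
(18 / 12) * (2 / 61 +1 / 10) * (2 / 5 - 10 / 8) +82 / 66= 864077 / 805200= 1.07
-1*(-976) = 976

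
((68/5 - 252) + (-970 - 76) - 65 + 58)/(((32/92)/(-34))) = 2524687/20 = 126234.35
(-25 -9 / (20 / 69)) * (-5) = 1121 / 4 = 280.25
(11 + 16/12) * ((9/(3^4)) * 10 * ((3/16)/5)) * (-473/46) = -17501/3312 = -5.28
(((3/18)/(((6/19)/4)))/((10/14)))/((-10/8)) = -532/225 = -2.36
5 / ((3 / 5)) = 25 / 3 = 8.33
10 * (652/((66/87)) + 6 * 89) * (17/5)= 521152/11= 47377.45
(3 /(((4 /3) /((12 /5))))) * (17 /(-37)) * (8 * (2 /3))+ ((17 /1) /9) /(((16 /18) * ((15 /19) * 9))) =-516817 /39960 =-12.93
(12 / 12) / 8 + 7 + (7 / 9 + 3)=785 / 72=10.90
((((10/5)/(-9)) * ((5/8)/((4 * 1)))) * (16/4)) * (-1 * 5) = 25/36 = 0.69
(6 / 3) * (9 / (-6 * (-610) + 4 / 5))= 0.00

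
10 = 10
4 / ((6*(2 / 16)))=16 / 3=5.33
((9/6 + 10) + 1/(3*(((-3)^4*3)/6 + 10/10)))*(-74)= -212047/249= -851.59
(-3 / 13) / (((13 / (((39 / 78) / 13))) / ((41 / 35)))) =-123 / 153790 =-0.00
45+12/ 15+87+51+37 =220.80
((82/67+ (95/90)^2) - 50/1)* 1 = -1034645/21708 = -47.66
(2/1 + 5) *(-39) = -273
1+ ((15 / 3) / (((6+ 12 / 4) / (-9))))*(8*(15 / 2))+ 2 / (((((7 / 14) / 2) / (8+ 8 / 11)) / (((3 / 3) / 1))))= -2521 / 11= -229.18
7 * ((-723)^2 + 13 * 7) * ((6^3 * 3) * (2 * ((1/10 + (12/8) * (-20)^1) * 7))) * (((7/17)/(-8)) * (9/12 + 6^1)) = 5863221328419/17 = 344895372259.94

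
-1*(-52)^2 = -2704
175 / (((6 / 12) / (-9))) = -3150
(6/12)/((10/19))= 19/20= 0.95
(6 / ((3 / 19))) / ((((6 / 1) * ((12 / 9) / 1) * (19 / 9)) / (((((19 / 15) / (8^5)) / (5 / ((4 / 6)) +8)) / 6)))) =19 / 20316160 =0.00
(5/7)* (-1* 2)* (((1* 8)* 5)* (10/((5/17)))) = -13600/7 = -1942.86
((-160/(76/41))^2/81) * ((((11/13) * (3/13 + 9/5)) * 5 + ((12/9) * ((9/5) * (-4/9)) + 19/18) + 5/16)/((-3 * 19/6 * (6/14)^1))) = -200.91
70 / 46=1.52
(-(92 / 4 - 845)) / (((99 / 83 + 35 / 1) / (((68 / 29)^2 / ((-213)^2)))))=26289752 / 9551550693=0.00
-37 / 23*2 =-74 / 23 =-3.22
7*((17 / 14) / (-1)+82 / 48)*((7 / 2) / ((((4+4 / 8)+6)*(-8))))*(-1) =83 / 576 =0.14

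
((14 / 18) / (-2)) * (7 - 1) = -7 / 3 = -2.33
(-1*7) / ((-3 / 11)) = 77 / 3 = 25.67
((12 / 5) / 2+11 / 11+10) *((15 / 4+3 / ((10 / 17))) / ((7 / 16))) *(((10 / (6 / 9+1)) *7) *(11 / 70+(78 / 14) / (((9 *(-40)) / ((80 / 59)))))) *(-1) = -176412 / 125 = -1411.30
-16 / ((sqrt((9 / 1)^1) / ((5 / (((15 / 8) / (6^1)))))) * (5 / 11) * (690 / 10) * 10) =-1408 / 5175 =-0.27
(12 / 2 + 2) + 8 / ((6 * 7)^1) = 172 / 21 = 8.19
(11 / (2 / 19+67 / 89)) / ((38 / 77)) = 75383 / 2902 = 25.98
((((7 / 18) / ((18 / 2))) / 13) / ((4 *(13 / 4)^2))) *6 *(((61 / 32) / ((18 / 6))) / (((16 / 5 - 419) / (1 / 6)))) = -305 / 2536954992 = -0.00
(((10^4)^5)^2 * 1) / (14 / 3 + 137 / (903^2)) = 8154090000000000000000000000000000000000000000 / 3805379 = 2142779996420855846421605000000000000000.00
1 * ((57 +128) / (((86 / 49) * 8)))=13.18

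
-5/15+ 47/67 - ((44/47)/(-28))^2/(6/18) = 7936871/21756441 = 0.36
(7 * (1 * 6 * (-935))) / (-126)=935 / 3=311.67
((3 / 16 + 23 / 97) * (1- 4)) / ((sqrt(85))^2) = -1977 / 131920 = -0.01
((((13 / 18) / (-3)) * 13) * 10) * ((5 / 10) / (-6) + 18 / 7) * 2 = -176605 / 1134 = -155.74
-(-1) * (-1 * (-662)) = 662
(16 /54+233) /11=6299 /297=21.21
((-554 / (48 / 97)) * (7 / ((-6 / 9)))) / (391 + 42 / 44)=2068913 / 68984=29.99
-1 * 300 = -300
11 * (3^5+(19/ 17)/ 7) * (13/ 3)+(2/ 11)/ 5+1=227601989/ 19635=11591.65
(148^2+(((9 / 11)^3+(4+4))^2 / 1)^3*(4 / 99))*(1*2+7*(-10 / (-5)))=602604.72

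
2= 2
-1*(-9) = 9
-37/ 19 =-1.95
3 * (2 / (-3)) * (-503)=1006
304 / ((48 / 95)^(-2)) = 36864 / 475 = 77.61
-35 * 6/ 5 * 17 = -714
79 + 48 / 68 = 1355 / 17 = 79.71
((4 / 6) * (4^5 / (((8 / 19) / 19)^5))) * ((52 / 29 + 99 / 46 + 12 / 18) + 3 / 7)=643827796617.16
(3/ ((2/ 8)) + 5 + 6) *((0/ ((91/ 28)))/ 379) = 0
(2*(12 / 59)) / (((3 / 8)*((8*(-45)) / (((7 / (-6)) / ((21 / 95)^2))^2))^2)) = 265368172515625 / 97567287202224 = 2.72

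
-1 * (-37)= 37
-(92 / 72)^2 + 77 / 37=5375 / 11988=0.45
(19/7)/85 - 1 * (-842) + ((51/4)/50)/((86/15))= 344712399/409360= 842.08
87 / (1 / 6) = 522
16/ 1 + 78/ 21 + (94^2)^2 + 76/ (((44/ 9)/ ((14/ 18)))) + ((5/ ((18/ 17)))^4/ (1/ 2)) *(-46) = 157680429902729/ 2020788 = 78029179.66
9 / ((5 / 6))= 54 / 5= 10.80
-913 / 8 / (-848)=913 / 6784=0.13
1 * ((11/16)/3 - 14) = -13.77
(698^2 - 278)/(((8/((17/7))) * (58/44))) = 45527581/406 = 112136.90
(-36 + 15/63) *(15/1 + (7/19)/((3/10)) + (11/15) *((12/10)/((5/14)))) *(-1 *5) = 100018931/29925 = 3342.32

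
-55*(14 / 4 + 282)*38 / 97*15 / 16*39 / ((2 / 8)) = -349066575 / 388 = -899656.12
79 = 79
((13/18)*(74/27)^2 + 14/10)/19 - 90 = -55872653/623295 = -89.64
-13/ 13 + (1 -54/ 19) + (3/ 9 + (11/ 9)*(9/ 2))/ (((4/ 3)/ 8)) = 611/ 19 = 32.16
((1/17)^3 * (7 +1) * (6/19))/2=24/93347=0.00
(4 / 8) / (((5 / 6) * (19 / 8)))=24 / 95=0.25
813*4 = 3252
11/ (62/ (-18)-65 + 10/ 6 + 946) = 99/ 7913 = 0.01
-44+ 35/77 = -479/11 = -43.55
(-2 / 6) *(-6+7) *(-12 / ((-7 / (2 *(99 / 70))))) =-396 / 245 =-1.62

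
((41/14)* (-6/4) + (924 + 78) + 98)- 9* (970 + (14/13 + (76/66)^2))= -337201703/44044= -7656.02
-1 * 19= -19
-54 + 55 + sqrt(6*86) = 1 + 2*sqrt(129) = 23.72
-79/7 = -11.29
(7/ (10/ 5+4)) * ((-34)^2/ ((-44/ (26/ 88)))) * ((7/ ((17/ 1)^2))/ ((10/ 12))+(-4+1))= 26.91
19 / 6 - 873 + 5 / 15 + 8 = -861.50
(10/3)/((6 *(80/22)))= 11/72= 0.15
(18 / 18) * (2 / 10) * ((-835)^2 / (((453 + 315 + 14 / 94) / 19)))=124524385 / 36103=3449.14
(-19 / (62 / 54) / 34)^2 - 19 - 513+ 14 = -575191319 / 1110916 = -517.76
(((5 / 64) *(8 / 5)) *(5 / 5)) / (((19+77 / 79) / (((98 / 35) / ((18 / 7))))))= 3871 / 568080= 0.01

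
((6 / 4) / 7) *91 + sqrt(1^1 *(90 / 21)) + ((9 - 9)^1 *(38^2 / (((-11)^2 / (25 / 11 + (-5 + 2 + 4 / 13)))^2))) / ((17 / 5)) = sqrt(210) / 7 + 39 / 2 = 21.57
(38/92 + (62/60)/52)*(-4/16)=-15533/143520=-0.11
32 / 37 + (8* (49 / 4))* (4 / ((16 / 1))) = 1877 / 74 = 25.36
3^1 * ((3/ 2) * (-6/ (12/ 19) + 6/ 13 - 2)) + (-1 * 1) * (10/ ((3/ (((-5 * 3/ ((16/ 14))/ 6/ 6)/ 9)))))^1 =-834617/ 16848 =-49.54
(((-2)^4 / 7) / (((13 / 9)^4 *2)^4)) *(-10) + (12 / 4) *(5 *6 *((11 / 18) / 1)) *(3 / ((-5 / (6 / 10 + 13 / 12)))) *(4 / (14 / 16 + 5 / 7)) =-289805164238425409606042 / 2072772737605605204715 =-139.82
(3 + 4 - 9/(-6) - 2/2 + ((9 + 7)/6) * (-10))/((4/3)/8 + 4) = -23/5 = -4.60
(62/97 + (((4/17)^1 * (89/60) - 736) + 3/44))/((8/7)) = -5599079801/8706720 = -643.08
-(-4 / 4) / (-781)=-1 / 781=-0.00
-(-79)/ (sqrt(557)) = 79 * sqrt(557)/ 557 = 3.35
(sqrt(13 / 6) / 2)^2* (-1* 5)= -65 / 24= -2.71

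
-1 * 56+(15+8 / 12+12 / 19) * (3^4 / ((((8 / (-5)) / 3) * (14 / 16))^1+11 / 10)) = 732274 / 361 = 2028.46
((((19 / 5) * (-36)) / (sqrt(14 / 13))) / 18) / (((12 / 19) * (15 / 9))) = -6.96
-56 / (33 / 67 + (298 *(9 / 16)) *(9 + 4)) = -30016 / 1168275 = -0.03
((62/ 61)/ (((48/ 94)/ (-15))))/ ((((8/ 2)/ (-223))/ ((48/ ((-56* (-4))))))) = 4873665/ 13664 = 356.68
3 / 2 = 1.50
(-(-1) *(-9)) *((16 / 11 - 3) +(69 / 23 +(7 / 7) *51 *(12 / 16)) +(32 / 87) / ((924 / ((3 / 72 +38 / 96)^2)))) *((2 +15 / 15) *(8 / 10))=-994839 / 1160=-857.62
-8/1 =-8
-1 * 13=-13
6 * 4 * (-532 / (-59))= 216.41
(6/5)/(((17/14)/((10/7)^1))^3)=9600/4913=1.95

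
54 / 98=27 / 49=0.55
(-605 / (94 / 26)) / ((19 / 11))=-86515 / 893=-96.88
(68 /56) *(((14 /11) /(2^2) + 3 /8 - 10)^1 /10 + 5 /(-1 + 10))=-50507 /110880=-0.46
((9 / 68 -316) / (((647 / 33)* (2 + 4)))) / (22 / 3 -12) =0.58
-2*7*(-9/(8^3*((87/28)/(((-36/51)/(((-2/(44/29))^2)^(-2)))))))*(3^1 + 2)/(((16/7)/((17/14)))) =-0.45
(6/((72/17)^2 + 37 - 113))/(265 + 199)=-867/3892960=-0.00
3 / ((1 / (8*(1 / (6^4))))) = 0.02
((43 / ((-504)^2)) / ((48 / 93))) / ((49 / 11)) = 14663 / 199148544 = 0.00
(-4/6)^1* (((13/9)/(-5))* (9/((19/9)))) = 78/95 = 0.82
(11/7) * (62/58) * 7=341/29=11.76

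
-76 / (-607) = 76 / 607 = 0.13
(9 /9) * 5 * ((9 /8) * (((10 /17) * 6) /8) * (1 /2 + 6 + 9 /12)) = 19575 /1088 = 17.99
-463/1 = -463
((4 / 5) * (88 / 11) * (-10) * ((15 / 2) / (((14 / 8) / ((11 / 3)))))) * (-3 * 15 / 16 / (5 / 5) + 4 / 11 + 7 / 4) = 702.86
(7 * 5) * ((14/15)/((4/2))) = 49/3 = 16.33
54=54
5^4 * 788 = 492500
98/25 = 3.92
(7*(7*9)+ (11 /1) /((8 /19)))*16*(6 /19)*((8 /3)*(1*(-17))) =-2032928 /19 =-106996.21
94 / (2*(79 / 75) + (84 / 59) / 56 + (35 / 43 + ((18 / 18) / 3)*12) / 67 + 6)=2396703900 / 209174639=11.46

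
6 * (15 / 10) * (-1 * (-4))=36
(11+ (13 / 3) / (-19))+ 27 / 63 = 11.20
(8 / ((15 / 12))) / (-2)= -3.20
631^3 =251239591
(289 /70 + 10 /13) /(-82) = -4457 /74620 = -0.06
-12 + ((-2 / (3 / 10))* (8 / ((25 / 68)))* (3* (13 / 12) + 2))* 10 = -7628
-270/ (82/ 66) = -8910/ 41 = -217.32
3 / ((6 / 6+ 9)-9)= 3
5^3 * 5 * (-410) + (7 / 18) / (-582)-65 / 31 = -83219406157 / 324756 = -256252.10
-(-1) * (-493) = -493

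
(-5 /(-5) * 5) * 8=40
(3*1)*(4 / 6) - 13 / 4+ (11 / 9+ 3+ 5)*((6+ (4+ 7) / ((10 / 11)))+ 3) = 34801 / 180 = 193.34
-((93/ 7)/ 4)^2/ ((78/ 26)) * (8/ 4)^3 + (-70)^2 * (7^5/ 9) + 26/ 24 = 9150449.44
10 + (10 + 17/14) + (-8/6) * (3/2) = 269/14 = 19.21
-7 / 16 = -0.44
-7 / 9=-0.78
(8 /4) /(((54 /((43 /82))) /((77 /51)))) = 3311 /112914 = 0.03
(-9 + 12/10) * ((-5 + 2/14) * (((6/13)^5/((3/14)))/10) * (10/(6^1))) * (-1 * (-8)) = 705024/142805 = 4.94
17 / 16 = 1.06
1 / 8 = 0.12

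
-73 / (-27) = 73 / 27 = 2.70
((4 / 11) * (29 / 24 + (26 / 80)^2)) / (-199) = -6307 / 2626800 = -0.00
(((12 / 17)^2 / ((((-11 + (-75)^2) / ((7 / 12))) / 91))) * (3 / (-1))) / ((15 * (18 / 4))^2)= -728 / 234675225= -0.00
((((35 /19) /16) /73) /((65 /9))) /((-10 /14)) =-441 /1442480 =-0.00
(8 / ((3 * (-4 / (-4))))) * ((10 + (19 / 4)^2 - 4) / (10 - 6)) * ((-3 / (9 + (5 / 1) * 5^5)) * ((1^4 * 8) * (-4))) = 914 / 7817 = 0.12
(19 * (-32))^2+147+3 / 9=1109434 / 3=369811.33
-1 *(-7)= 7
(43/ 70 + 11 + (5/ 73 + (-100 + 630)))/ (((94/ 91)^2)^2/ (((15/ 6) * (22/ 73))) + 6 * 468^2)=298281379743347/ 723643341715765088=0.00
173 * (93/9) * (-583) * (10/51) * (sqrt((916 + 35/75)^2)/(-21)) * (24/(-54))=-343854150904/86751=-3963690.92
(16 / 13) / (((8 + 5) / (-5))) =-80 / 169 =-0.47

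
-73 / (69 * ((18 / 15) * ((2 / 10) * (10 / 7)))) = -2555 / 828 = -3.09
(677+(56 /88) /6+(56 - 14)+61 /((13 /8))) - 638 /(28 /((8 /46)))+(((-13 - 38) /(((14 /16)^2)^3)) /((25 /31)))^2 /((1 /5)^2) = 3394819814556785090939 /6828599040613350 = 497147.33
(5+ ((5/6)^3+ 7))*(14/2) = 19019/216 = 88.05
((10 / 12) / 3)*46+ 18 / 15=629 / 45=13.98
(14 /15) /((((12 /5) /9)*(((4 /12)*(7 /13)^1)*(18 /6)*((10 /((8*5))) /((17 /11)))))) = 442 /11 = 40.18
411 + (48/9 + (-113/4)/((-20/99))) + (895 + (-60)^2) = 1212281/240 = 5051.17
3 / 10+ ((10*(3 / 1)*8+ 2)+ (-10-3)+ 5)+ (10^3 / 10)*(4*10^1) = 4234.30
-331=-331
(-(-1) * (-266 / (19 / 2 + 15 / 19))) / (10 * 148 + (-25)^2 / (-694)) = -7014952 / 401359545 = -0.02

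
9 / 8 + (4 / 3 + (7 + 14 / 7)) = 275 / 24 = 11.46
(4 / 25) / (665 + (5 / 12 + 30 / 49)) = 2352 / 9790625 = 0.00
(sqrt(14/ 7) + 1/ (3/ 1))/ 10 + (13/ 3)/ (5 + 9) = sqrt(2)/ 10 + 12/ 35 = 0.48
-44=-44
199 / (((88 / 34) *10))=3383 / 440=7.69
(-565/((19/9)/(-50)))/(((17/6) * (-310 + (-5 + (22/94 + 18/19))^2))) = -2134225350/133495951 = -15.99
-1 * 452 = -452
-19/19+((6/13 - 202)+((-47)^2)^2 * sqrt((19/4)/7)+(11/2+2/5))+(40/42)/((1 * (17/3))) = 4019462.57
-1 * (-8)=8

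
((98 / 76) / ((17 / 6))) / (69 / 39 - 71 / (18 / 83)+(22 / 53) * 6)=-1823094 / 1294405381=-0.00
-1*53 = -53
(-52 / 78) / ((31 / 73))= -146 / 93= -1.57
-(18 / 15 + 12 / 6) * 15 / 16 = -3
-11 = -11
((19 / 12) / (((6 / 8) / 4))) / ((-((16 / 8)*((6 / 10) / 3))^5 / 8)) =-59375 / 9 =-6597.22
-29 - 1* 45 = -74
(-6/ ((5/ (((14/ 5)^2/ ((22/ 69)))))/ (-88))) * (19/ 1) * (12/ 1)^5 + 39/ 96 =49105056302681/ 4000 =12276264075.67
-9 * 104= -936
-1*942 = -942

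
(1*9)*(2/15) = 6/5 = 1.20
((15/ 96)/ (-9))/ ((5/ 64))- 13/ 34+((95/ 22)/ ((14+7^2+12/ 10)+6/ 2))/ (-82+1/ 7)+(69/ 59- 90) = -54278920601/ 606903264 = -89.44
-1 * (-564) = 564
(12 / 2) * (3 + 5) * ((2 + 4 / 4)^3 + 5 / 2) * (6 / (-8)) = -1062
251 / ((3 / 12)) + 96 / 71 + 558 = 110998 / 71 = 1563.35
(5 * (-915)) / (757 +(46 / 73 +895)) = -111325 / 40214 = -2.77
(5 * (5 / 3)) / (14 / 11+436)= 55 / 2886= 0.02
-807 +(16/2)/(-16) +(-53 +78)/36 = -29045/36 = -806.81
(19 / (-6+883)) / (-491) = -19 / 430607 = -0.00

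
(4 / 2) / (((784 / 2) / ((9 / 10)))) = 0.00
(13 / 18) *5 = 65 / 18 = 3.61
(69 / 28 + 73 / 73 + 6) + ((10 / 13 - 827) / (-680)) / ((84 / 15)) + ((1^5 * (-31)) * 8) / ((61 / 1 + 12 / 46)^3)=1340468695931805 / 138475605029216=9.68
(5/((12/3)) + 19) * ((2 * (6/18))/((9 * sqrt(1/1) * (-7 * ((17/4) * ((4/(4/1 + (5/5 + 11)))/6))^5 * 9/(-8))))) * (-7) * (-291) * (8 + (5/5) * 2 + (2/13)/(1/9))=468219617869824/18458141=25366564.16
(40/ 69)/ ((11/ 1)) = 40/ 759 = 0.05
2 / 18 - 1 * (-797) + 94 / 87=208328 / 261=798.19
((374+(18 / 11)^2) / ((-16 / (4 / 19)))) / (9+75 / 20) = -45578 / 117249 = -0.39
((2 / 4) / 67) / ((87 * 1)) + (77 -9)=792745 / 11658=68.00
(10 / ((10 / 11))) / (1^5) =11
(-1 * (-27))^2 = 729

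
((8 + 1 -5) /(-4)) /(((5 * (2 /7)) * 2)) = -7 /20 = -0.35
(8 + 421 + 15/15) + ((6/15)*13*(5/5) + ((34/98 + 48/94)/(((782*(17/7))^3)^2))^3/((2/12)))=18998731672433728256487164020512627380881671558639623598699242138785763592755226409/43655173879673088824648814385369088650922958544668252754364063739296331626577920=435.20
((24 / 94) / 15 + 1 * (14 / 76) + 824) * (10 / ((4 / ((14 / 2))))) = 51520819 / 3572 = 14423.52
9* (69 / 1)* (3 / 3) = 621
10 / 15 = 2 / 3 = 0.67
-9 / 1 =-9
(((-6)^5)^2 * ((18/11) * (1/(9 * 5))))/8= 15116544/55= 274846.25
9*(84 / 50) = 378 / 25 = 15.12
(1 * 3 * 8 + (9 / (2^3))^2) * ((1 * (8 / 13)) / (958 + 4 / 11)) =0.02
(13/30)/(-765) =-13/22950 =-0.00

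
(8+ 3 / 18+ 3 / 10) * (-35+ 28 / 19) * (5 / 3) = -80899 / 171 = -473.09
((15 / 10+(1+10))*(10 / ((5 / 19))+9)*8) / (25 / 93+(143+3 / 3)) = 437100 / 13417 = 32.58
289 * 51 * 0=0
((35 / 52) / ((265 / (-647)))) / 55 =-4529 / 151580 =-0.03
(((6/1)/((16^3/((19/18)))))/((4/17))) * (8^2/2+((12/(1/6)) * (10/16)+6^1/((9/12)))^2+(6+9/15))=18.71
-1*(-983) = 983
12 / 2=6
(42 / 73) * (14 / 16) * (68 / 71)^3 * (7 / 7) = 11555376 / 26127503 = 0.44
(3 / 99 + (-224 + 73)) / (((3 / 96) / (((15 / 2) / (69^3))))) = -0.11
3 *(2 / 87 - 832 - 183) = -88303 / 29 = -3044.93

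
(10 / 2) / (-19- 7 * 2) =-5 / 33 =-0.15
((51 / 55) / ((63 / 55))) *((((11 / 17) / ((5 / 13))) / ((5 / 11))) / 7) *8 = 12584 / 3675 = 3.42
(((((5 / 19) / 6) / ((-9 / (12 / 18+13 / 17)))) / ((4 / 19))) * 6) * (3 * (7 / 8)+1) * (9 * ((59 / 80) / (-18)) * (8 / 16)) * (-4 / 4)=-124903 / 940032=-0.13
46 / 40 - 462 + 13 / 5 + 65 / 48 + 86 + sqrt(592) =-17803 / 48 + 4 * sqrt(37) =-346.56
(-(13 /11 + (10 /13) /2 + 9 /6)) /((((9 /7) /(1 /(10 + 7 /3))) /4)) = -12278 /15873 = -0.77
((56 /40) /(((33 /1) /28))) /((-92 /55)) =-49 /69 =-0.71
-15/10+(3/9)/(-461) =-4151/2766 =-1.50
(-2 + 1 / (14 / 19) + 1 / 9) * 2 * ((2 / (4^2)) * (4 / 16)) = -67 / 2016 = -0.03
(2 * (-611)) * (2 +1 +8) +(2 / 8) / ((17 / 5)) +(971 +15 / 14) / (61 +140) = -1285607051 / 95676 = -13437.09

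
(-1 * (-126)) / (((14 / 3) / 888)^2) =31936032 / 7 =4562290.29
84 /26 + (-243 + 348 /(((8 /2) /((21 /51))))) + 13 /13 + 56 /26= -44375 /221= -200.79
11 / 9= 1.22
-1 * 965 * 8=-7720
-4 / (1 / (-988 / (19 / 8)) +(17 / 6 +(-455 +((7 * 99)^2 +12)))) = -4992 / 598801421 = -0.00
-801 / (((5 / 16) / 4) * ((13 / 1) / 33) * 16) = -105732 / 65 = -1626.65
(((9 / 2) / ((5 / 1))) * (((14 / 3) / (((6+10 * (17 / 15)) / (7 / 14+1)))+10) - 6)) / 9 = 229 / 520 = 0.44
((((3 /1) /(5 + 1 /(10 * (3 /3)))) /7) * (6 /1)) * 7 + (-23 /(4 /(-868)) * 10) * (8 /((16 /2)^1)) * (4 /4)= 848530 /17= 49913.53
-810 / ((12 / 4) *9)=-30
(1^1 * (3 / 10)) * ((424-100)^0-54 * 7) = -1131 / 10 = -113.10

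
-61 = -61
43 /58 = 0.74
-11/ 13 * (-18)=198/ 13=15.23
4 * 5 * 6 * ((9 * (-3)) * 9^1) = -29160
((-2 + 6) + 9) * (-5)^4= 8125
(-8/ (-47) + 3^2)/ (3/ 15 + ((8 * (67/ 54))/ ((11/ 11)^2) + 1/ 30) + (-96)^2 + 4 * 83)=116370/ 121293041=0.00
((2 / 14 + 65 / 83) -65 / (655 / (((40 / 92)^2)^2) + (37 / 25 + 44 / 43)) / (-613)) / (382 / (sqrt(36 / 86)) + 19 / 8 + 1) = -1010769494089050288 / 112739986377090014321687 + 19067355394667516544*sqrt(86) / 112739986377090014321687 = 0.00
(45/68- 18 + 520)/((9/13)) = 444353/612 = 726.07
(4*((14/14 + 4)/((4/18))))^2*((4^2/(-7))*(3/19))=-388800/133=-2923.31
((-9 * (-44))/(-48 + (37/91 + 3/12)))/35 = -20592/86165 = -0.24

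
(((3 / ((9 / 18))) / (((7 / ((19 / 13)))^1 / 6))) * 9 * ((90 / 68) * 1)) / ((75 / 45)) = 83106 / 1547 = 53.72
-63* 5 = -315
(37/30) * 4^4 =4736/15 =315.73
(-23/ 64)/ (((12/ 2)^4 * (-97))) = 23/ 8045568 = 0.00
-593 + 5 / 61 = -36168 / 61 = -592.92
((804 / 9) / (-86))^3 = -2406104 / 2146689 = -1.12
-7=-7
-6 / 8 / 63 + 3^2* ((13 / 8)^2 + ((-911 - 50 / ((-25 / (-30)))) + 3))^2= 721439286797 / 86016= 8387268.49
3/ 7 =0.43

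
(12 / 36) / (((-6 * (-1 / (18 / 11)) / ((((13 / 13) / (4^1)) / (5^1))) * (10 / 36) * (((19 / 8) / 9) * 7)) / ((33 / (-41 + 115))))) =0.00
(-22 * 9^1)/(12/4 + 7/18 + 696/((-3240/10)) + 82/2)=-10692/2281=-4.69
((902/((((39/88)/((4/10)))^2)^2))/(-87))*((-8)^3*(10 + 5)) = 443125935898624/8386223625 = 52839.75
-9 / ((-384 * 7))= 0.00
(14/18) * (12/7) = 4/3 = 1.33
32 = 32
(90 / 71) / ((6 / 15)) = 225 / 71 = 3.17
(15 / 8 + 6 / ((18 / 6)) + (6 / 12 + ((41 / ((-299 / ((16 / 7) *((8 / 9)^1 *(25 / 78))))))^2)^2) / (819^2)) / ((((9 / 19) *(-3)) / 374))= -1019.84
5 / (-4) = -5 / 4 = -1.25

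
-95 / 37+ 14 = 423 / 37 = 11.43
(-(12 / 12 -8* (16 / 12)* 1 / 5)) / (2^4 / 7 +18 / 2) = 119 / 1185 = 0.10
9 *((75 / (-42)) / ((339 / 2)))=-75 / 791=-0.09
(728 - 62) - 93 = 573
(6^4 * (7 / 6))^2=2286144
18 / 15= 6 / 5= 1.20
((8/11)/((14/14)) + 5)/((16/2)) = 63/88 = 0.72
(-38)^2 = 1444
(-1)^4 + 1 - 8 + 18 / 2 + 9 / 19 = 3.47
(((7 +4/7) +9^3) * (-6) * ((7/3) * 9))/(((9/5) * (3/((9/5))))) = -30936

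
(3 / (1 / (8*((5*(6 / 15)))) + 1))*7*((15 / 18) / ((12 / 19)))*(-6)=-156.47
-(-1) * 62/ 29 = 62/ 29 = 2.14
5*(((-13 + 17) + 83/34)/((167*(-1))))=-1095/5678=-0.19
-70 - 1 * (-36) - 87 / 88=-3079 / 88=-34.99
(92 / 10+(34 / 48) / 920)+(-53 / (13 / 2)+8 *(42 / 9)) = 3672223 / 95680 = 38.38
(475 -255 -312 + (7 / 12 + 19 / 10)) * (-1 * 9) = 16113 / 20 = 805.65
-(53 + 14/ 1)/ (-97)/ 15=67/ 1455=0.05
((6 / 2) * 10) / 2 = 15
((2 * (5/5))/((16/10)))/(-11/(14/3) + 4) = 35/46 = 0.76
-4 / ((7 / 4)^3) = -0.75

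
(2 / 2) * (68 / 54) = 34 / 27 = 1.26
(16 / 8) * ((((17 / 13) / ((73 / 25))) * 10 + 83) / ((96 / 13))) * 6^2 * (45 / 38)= 11207295 / 11096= 1010.03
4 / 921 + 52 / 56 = 0.93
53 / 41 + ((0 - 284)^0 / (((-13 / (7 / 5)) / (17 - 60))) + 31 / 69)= 1171849 / 183885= 6.37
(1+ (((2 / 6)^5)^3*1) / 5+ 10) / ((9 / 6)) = 1578379772 / 215233605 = 7.33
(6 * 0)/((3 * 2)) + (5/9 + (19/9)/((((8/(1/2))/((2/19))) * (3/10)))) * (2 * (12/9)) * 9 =14.44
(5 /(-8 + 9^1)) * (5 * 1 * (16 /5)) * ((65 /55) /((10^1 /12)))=1248 /11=113.45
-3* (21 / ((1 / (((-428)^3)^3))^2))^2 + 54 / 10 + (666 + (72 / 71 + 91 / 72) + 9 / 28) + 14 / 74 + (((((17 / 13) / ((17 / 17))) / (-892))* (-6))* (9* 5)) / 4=-684879807414053234840222642840853406727587883133882674221630096560022715306370418032053891248257095735590123 / 9595747980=-71373259160361278562906010000000000000000000000000000000000000000000000000000000000000000000000000.00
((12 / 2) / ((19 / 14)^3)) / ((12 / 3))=4116 / 6859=0.60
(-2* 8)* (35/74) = -280/37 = -7.57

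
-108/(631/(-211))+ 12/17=394968/10727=36.82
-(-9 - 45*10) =459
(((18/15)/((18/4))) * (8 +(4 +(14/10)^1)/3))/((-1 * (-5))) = 196/375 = 0.52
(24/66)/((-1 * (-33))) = 4/363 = 0.01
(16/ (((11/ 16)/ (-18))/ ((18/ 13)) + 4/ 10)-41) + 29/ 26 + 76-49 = 7548965/ 250978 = 30.08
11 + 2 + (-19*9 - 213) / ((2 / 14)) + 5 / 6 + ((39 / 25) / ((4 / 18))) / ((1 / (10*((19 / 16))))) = -621793 / 240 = -2590.80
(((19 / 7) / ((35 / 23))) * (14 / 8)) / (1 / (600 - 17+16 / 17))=4338099 / 2380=1822.73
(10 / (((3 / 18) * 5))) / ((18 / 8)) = 16 / 3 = 5.33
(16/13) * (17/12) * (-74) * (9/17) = -888/13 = -68.31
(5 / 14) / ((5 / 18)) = 9 / 7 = 1.29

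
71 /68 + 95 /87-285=-1673423 /5916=-282.86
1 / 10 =0.10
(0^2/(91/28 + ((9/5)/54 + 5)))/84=0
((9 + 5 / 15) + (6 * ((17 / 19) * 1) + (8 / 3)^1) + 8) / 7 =482 / 133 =3.62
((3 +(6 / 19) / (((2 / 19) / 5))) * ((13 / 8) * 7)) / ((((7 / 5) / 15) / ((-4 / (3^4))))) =-325 / 3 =-108.33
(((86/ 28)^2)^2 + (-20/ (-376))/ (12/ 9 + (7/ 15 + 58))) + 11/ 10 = 243193683529/ 2699300240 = 90.10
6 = 6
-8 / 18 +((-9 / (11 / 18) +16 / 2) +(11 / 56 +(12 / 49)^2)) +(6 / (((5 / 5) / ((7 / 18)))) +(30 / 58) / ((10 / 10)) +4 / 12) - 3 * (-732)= 120895212211 / 55146168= 2192.27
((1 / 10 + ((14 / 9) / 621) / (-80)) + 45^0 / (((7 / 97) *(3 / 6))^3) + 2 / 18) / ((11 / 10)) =19351.86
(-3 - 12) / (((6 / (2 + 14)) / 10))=-400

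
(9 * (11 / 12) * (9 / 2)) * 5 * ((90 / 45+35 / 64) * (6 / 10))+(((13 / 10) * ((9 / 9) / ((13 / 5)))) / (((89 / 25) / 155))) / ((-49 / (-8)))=641297113 / 2232832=287.21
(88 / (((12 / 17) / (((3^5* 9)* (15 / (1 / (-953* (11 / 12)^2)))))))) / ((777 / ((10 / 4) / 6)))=-14555383425 / 8288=-1756199.74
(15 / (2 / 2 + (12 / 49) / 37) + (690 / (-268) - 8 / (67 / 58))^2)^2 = 23568697441 / 2131600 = 11056.81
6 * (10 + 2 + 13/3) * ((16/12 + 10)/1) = 3332/3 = 1110.67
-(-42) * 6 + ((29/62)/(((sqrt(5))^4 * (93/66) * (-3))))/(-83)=1507521019/5982225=252.00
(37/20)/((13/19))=703/260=2.70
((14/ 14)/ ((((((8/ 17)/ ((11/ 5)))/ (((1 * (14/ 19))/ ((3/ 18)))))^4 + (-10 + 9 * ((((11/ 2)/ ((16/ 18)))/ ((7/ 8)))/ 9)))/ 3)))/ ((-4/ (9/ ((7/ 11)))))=10090252039070511/ 2785855619495966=3.62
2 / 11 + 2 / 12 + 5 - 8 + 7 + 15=1277 / 66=19.35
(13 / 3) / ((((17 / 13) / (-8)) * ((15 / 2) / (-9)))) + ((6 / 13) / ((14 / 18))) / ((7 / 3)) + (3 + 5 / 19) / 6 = 100642921 / 3086265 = 32.61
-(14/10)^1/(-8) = 7/40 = 0.18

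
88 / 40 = 11 / 5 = 2.20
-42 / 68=-21 / 34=-0.62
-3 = -3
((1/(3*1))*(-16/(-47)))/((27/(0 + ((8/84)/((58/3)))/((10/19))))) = 152/3864105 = 0.00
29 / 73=0.40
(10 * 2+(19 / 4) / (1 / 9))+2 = 259 / 4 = 64.75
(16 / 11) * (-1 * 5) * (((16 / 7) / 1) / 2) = -640 / 77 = -8.31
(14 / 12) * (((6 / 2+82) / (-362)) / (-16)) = 595 / 34752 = 0.02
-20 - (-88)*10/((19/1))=500/19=26.32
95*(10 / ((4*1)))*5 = 2375 / 2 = 1187.50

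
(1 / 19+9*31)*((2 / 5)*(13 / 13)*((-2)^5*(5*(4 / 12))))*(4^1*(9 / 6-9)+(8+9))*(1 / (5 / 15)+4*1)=30878848 / 57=541734.18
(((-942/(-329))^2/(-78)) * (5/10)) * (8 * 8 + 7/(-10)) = -46808451/14071330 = -3.33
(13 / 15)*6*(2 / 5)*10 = 104 / 5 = 20.80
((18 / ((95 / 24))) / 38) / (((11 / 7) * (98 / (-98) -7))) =-189 / 19855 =-0.01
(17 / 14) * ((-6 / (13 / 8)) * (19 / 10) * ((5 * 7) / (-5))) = 3876 / 65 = 59.63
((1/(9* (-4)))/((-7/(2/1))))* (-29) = -29/126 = -0.23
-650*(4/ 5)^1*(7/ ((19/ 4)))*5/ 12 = -18200/ 57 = -319.30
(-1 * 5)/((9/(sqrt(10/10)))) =-0.56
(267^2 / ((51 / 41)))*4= 3897132 / 17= 229243.06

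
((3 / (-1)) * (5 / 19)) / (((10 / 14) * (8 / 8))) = -21 / 19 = -1.11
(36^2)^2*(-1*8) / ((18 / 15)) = -11197440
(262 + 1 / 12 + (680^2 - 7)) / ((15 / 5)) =5551861 / 36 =154218.36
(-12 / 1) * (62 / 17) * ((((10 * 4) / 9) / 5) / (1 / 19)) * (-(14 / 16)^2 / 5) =28861 / 255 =113.18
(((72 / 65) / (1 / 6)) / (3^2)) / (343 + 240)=0.00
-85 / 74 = -1.15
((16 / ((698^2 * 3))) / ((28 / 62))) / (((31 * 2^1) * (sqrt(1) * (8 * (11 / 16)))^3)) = 8 / 3404459751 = 0.00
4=4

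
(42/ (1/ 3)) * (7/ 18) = 49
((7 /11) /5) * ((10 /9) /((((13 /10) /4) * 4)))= 140 /1287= 0.11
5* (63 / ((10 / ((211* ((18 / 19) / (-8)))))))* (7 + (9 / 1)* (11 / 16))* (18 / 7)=-32455809 / 1216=-26690.63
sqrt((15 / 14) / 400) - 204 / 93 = -68 / 31+ sqrt(210) / 280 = -2.14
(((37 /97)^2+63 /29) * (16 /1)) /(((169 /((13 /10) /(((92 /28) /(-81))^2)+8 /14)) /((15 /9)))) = 148132399715296 /512274971481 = 289.17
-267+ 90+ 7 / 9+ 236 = 538 / 9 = 59.78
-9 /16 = -0.56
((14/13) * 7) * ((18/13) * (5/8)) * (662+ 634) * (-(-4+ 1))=4286520/169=25364.02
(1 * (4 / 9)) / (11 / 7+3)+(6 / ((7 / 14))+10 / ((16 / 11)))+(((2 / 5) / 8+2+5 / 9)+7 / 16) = 15851 / 720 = 22.02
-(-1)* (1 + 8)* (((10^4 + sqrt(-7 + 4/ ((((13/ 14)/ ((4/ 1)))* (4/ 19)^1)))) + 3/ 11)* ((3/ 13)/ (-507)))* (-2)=18* sqrt(12649)/ 28561 + 1980054/ 24167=82.00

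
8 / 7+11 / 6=125 / 42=2.98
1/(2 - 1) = 1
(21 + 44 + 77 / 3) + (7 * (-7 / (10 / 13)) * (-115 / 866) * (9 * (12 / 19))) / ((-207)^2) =90.67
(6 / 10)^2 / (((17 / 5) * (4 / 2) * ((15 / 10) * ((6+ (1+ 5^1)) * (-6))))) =-1 / 2040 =-0.00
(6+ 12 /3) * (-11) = -110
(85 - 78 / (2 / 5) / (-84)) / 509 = 2445 / 14252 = 0.17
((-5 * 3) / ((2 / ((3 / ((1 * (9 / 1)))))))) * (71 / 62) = -355 / 124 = -2.86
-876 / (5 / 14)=-12264 / 5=-2452.80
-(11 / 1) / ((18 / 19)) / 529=-209 / 9522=-0.02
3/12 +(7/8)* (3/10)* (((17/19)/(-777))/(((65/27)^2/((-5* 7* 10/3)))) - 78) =-48042973/2376140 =-20.22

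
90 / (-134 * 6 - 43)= -90 / 847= -0.11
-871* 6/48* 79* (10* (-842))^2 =-609788798450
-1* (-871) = 871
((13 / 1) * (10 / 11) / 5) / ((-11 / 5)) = -130 / 121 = -1.07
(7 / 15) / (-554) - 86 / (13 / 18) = -12863971 / 108030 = -119.08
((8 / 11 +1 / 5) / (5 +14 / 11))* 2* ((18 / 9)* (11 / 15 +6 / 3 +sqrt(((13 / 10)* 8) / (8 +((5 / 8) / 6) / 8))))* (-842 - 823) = -309468 / 115 - 21312* sqrt(1200030) / 20815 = -3812.64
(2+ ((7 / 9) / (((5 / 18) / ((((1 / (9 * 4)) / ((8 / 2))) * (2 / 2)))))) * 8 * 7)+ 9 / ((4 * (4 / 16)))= 544 / 45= 12.09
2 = 2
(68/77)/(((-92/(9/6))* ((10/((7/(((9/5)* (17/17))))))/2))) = -17/1518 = -0.01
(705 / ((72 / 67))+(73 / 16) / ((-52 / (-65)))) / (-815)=-25411 / 31296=-0.81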